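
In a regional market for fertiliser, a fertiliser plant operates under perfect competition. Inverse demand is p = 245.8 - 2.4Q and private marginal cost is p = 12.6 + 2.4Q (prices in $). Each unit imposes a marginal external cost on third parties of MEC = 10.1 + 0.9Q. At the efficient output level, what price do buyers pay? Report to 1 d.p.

Social marginal cost = private MC + MEC = 22.7 + 3.3Q.
Set SMC = demand: 22.7 + 3.3Q = 245.8 - 2.4Q → Q* = 39.1404.
Consumer price on the demand curve at Q*: 245.8 − 2.4×39.1404 = 151.8630.

P = $151.9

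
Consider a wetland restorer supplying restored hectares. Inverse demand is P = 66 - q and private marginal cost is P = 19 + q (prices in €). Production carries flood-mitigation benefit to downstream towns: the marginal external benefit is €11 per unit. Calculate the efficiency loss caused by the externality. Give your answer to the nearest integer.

DWL = €30

Market equilibrium (private): 19 + q = 66 - q → q_m = 23.5000.
Social marginal cost = private MC − MEB = 8 + q.
Set SMC = demand: 8 + q = 66 - q → q* = 29.0000.
Height of the DWL triangle at q_m is demand(q_m) − SMC(q_m) = MEB(q_m) = 11.0000.
DWL = ½ × 5.5000 × 11.0000 = 30.2500.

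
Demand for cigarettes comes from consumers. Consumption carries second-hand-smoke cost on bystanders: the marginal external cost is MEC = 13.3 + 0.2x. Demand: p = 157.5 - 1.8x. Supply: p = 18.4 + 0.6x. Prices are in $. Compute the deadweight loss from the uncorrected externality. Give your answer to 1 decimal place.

DWL = $119.2

Market equilibrium (private): 18.4 + 0.6x = 157.5 - 1.8x → x_m = 57.9583.
Social marginal benefit = demand − MEC = 144.2 - 2.0x.
Set SMB = MC: 144.2 - 2.0x = 18.4 + 0.6x → x* = 48.3846.
The loss is the area between SMB and MC from x* to x_m; with linear curves that's a triangle of height MEC(x_m).
DWL = ½ × 9.5737 × 24.8917 = 119.1528.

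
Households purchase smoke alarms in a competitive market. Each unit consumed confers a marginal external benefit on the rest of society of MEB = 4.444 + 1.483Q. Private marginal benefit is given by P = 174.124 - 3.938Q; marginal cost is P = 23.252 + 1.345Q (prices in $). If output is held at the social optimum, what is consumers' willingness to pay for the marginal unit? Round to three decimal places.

Social marginal benefit = demand + MEB = 178.568 - 2.455Q.
Set SMB = MC: 178.568 - 2.455Q = 23.252 + 1.345Q → Q* = 40.8726.
Consumer price on the demand curve at Q*: 174.124 − 3.938×40.8726 = 13.1677.

P = $13.168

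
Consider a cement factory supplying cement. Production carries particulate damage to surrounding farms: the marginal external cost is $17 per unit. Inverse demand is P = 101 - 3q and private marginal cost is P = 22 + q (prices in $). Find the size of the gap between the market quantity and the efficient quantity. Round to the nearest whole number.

Market equilibrium (private): 22 + q = 101 - 3q → q_m = 19.7500.
Social marginal cost = private MC + MEC = 39 + q.
Set SMC = demand: 39 + q = 101 - 3q → q* = 15.5000.
Gap = |19.7500 − 15.5000| = 4.2500.

4 units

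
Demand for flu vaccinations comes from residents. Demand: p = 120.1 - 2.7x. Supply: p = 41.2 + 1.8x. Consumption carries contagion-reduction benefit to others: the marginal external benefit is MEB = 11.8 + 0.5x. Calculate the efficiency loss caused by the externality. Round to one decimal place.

Market equilibrium (private): 41.2 + 1.8x = 120.1 - 2.7x → x_m = 17.5333.
Social marginal benefit = demand + MEB = 131.9 - 2.2x.
Set SMB = MC: 131.9 - 2.2x = 41.2 + 1.8x → x* = 22.6750.
Between x* and x_m the wedge SMB − MC runs linearly from 0 to MEB(x_m), so the loss is a triangle.
DWL = ½ × 5.1417 × 20.5667 = 52.8739.

DWL = 52.9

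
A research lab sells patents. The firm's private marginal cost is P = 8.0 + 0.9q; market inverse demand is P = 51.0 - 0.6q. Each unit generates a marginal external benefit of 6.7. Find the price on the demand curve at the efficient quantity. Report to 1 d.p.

Social marginal cost = private MC − MEB = 1.3 + 0.9q.
Set SMC = demand: 1.3 + 0.9q = 51.0 - 0.6q → q* = 33.1333.
Consumer price on the demand curve at q*: 51.0 − 0.6×33.1333 = 31.1200.

P = 31.1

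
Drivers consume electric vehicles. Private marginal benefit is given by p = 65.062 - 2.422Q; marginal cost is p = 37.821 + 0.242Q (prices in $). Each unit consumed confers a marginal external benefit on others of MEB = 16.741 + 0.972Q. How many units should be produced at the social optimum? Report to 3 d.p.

Social marginal benefit = demand + MEB = 81.803 - 1.450Q.
Set SMB = MC: 81.803 - 1.450Q = 37.821 + 0.242Q → Q* = 25.9941.

Q* = 25.994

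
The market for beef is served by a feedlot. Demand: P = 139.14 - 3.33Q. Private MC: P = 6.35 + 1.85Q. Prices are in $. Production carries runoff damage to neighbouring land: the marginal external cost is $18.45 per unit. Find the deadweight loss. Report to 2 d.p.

Market equilibrium (private): 6.35 + 1.85Q = 139.14 - 3.33Q → Q_m = 25.6351.
Social marginal cost = private MC + MEC = 24.80 + 1.85Q.
Set SMC = demand: 24.80 + 1.85Q = 139.14 - 3.33Q → Q* = 22.0734.
The loss is the area between SMC and demand from Q* to Q_m; with linear curves that's a triangle of height MEC(Q_m).
DWL = ½ × 3.5617 × 18.4500 = 32.8567.

DWL = $32.86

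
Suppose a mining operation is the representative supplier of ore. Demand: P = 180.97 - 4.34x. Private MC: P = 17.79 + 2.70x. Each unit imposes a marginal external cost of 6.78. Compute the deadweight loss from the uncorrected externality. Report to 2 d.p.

Market equilibrium (private): 17.79 + 2.70x = 180.97 - 4.34x → x_m = 23.1790.
Social marginal cost = private MC + MEC = 24.57 + 2.70x.
Set SMC = demand: 24.57 + 2.70x = 180.97 - 4.34x → x* = 22.2159.
Between x* and x_m the wedge SMC − demand runs linearly from 0 to MEC(x_m), so the loss is a triangle.
DWL = ½ × 0.9631 × 6.7800 = 3.2649.

DWL = 3.26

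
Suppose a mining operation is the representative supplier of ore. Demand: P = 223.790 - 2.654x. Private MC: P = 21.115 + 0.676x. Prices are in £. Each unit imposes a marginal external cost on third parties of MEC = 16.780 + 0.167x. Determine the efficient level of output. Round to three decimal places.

x* = 53.158

Social marginal cost = private MC + MEC = 37.895 + 0.843x.
Set SMC = demand: 37.895 + 0.843x = 223.790 - 2.654x → x* = 53.1584.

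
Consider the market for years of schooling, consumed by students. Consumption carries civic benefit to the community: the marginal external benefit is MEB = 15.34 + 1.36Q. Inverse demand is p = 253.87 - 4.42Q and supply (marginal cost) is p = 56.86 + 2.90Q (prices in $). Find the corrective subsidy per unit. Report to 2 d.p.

Social marginal benefit = demand + MEB = 269.21 - 3.06Q.
Set SMB = MC: 269.21 - 3.06Q = 56.86 + 2.90Q → Q* = 35.6292.
The Pigouvian subsidy equals MEB at Q*: 15.34 + 1.36×35.6292 = 63.7957.

subsidy = $63.80 per unit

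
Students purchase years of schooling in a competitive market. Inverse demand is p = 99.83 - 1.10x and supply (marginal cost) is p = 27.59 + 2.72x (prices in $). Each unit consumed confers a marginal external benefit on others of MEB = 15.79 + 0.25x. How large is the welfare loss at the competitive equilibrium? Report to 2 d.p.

Market equilibrium (private): 27.59 + 2.72x = 99.83 - 1.10x → x_m = 18.9110.
Social marginal benefit = demand + MEB = 115.62 - 0.85x.
Set SMB = MC: 115.62 - 0.85x = 27.59 + 2.72x → x* = 24.6583.
The loss is the area between SMB and MC from x* to x_m; with linear curves that's a triangle of height MEB(x_m).
DWL = ½ × 5.7473 × 20.5177 = 58.9607.

DWL = $58.96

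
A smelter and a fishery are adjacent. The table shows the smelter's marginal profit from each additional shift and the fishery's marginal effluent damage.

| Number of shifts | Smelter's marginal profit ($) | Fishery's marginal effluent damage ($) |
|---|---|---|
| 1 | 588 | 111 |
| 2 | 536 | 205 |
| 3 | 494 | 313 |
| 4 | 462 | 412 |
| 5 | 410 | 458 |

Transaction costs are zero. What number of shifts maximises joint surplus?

Bargaining reaches the level where marginal profit last exceeds marginal effluent damage.
That holds through level 4 (462 ≥ 412) but not at 5 (410 < 458).

4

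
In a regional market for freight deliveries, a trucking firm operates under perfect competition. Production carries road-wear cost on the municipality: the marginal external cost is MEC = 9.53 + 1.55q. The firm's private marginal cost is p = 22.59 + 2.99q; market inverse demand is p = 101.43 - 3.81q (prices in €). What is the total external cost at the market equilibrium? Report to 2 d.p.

€214.67

Market equilibrium (private): 22.59 + 2.99q = 101.43 - 3.81q → q_m = 11.5941.
Total external cost = ∫₀^{q_m} (9.53 + 1.55q) dq = 9.53×11.5941 + ½×1.55×11.5941² = 214.6697.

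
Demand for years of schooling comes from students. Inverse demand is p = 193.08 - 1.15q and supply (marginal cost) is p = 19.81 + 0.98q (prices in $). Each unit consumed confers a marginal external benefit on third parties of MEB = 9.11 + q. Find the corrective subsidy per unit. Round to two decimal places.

Social marginal benefit = demand + MEB = 202.19 - 0.15q.
Set SMB = MC: 202.19 - 0.15q = 19.81 + 0.98q → q* = 161.3982.
The Pigouvian subsidy equals MEB at q*: 9.11 + 1.00×161.3982 = 170.5082.

subsidy = $170.51 per unit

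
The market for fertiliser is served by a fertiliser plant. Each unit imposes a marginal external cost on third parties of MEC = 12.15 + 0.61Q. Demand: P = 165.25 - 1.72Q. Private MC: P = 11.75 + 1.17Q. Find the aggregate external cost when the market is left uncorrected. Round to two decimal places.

Market equilibrium (private): 11.75 + 1.17Q = 165.25 - 1.72Q → Q_m = 53.1142.
Total external cost = ∫₀^{Q_m} (12.15 + 0.61Q) dQ = 12.15×53.1142 + ½×0.61×53.1142² = 1505.7786.

1505.78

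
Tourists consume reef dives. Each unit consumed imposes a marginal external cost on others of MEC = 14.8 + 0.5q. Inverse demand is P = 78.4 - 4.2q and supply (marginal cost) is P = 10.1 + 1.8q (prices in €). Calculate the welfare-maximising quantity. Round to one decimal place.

Social marginal benefit = demand − MEC = 63.6 - 4.7q.
Set SMB = MC: 63.6 - 4.7q = 10.1 + 1.8q → q* = 8.2308.

q* = 8.2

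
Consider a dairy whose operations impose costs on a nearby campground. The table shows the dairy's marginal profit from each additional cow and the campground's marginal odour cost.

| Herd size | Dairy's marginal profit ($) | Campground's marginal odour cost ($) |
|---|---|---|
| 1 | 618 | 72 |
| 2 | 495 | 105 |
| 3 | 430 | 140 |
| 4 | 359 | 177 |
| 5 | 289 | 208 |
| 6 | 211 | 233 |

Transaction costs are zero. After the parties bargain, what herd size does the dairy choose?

5

Bargaining reaches the level where marginal profit last exceeds marginal odour cost.
That holds through level 5 (289 ≥ 208) but not at 6 (211 < 233).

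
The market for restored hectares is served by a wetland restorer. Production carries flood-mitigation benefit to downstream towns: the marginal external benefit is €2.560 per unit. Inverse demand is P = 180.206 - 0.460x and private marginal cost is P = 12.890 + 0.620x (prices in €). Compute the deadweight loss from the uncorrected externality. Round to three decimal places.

DWL = €3.034

Market equilibrium (private): 12.890 + 0.620x = 180.206 - 0.460x → x_m = 154.9222.
Social marginal cost = private MC − MEB = 10.330 + 0.620x.
Set SMC = demand: 10.330 + 0.620x = 180.206 - 0.460x → x* = 157.2926.
Between x* and x_m the wedge demand − SMC runs linearly from 0 to MEB(x_m), so the loss is a triangle.
DWL = ½ × 2.3704 × 2.5600 = 3.0341.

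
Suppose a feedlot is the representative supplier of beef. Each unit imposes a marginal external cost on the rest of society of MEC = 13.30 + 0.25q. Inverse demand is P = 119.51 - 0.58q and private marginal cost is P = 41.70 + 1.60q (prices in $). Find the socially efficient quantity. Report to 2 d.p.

Social marginal cost = private MC + MEC = 55.00 + 1.85q.
Set SMC = demand: 55.00 + 1.85q = 119.51 - 0.58q → q* = 26.5473.

q* = 26.55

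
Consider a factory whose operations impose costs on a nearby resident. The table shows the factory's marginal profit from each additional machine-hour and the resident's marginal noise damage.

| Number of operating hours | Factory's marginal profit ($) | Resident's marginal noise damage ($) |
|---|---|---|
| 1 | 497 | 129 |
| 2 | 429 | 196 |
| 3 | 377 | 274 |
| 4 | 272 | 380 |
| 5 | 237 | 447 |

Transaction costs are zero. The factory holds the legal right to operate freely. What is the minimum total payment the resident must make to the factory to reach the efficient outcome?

$509

Left alone the factory would choose level 5 (marginal profit stays positive).
Efficient level: k* = 3 (marginal profit ≥ marginal noise damage through 3).
The resident must at least cover the factory's forgone profit from cutting 5→3: 272 + 237 = 509.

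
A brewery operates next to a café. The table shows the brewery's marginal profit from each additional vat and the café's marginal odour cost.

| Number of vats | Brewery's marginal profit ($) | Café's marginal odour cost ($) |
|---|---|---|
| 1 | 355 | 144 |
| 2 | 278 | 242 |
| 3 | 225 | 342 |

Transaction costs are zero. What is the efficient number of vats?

Bargaining reaches the level where marginal profit last exceeds marginal odour cost.
That holds through level 2 (278 ≥ 242) but not at 3 (225 < 342).

2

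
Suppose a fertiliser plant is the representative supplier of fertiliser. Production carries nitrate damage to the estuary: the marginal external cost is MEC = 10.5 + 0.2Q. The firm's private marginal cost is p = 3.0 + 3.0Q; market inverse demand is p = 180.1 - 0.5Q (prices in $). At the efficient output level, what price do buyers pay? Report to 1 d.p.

Social marginal cost = private MC + MEC = 13.5 + 3.2Q.
Set SMC = demand: 13.5 + 3.2Q = 180.1 - 0.5Q → Q* = 45.0270.
Consumer price on the demand curve at Q*: 180.1 − 0.5×45.0270 = 157.5865.

P = $157.6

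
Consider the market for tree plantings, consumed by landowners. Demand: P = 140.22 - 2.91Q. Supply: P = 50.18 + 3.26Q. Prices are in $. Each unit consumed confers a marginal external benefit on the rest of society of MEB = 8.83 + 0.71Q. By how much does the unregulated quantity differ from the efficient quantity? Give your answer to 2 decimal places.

Market equilibrium (private): 50.18 + 3.26Q = 140.22 - 2.91Q → Q_m = 14.5932.
Social marginal benefit = demand + MEB = 149.05 - 2.20Q.
Set SMB = MC: 149.05 - 2.20Q = 50.18 + 3.26Q → Q* = 18.1081.
Gap = |14.5932 − 18.1081| = 3.5149.

3.51 units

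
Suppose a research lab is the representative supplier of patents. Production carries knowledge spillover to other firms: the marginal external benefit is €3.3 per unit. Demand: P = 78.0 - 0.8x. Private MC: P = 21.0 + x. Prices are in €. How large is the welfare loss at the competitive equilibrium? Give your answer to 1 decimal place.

DWL = €3.0

Market equilibrium (private): 21.0 + x = 78.0 - 0.8x → x_m = 31.6667.
Social marginal cost = private MC − MEB = 17.7 + x.
Set SMC = demand: 17.7 + x = 78.0 - 0.8x → x* = 33.5000.
Height of the DWL triangle at x_m is demand(x_m) − SMC(x_m) = MEB(x_m) = 3.3000.
DWL = ½ × 1.8333 × 3.3000 = 3.0249.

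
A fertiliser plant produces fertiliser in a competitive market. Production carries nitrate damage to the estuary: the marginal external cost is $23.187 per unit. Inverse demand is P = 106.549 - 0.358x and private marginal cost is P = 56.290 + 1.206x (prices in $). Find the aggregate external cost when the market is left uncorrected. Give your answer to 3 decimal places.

$745.112

Market equilibrium (private): 56.290 + 1.206x = 106.549 - 0.358x → x_m = 32.1349.
Total external cost = MEC × x_m = 23.187 × 32.1349 = 745.1119.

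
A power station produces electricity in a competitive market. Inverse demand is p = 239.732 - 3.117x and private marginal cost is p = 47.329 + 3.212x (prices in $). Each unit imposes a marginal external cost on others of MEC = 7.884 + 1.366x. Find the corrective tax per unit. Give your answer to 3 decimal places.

tax = $40.639 per unit

Social marginal cost = private MC + MEC = 55.213 + 4.578x.
Set SMC = demand: 55.213 + 4.578x = 239.732 - 3.117x → x* = 23.9791.
The Pigouvian tax equals MEC at x*: 7.884 + 1.366×23.9791 = 40.6395.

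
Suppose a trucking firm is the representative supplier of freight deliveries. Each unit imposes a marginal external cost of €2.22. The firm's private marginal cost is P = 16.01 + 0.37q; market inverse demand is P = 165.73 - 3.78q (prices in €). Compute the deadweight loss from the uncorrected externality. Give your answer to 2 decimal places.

Market equilibrium (private): 16.01 + 0.37q = 165.73 - 3.78q → q_m = 36.0771.
Social marginal cost = private MC + MEC = 18.23 + 0.37q.
Set SMC = demand: 18.23 + 0.37q = 165.73 - 3.78q → q* = 35.5422.
Height of the DWL triangle at q_m is SMC(q_m) − demand(q_m) = MEC(q_m) = 2.2200.
DWL = ½ × 0.5349 × 2.2200 = 0.5937.

DWL = €0.59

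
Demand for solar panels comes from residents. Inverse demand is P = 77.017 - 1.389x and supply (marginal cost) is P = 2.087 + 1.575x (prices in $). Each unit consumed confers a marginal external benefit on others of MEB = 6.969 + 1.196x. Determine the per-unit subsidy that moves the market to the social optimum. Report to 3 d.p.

subsidy = $62.371 per unit

Social marginal benefit = demand + MEB = 83.986 - 0.193x.
Set SMB = MC: 83.986 - 0.193x = 2.087 + 1.575x → x* = 46.3230.
The Pigouvian subsidy equals MEB at x*: 6.969 + 1.196×46.3230 = 62.3713.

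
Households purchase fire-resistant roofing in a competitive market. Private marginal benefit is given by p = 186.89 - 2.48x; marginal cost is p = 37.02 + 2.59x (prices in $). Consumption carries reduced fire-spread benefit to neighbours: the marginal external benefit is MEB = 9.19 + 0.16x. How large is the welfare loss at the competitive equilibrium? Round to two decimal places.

DWL = $19.73

Market equilibrium (private): 37.02 + 2.59x = 186.89 - 2.48x → x_m = 29.5602.
Social marginal benefit = demand + MEB = 196.08 - 2.32x.
Set SMB = MC: 196.08 - 2.32x = 37.02 + 2.59x → x* = 32.3951.
Between x* and x_m the wedge SMB − MC runs linearly from 0 to MEB(x_m), so the loss is a triangle.
DWL = ½ × 2.8349 × 13.9196 = 19.7303.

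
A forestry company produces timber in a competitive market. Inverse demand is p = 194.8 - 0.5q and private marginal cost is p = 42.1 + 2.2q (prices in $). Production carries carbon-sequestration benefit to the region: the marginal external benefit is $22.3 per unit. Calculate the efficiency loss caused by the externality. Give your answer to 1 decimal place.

DWL = $92.1

Market equilibrium (private): 42.1 + 2.2q = 194.8 - 0.5q → q_m = 56.5556.
Social marginal cost = private MC − MEB = 19.8 + 2.2q.
Set SMC = demand: 19.8 + 2.2q = 194.8 - 0.5q → q* = 64.8148.
Height of the DWL triangle at q_m is demand(q_m) − SMC(q_m) = MEB(q_m) = 22.3000.
DWL = ½ × 8.2592 × 22.3000 = 92.0901.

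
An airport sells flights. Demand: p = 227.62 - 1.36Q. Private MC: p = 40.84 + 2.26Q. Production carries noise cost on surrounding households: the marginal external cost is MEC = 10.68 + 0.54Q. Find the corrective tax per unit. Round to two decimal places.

Social marginal cost = private MC + MEC = 51.52 + 2.80Q.
Set SMC = demand: 51.52 + 2.80Q = 227.62 - 1.36Q → Q* = 42.3317.
The Pigouvian tax equals MEC at Q*: 10.68 + 0.54×42.3317 = 33.5391.

tax = 33.54 per unit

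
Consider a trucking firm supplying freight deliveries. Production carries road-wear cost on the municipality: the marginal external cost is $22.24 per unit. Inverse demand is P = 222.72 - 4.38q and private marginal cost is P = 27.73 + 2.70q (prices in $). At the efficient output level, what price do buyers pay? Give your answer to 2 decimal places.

Social marginal cost = private MC + MEC = 49.97 + 2.70q.
Set SMC = demand: 49.97 + 2.70q = 222.72 - 4.38q → q* = 24.3997.
Consumer price on the demand curve at q*: 222.72 − 4.38×24.3997 = 115.8493.

P = $115.85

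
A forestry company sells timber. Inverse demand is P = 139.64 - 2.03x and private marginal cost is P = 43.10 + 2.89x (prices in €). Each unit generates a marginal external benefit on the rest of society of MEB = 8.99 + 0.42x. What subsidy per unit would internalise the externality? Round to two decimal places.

subsidy = €18.84 per unit

Social marginal cost = private MC − MEB = 34.11 + 2.47x.
Set SMC = demand: 34.11 + 2.47x = 139.64 - 2.03x → x* = 23.4511.
The Pigouvian subsidy equals MEB at x*: 8.99 + 0.42×23.4511 = 18.8395.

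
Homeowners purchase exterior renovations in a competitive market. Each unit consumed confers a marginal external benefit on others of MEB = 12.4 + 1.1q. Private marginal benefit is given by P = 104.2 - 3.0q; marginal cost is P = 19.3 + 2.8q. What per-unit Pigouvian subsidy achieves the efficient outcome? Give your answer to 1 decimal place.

Social marginal benefit = demand + MEB = 116.6 - 1.9q.
Set SMB = MC: 116.6 - 1.9q = 19.3 + 2.8q → q* = 20.7021.
The Pigouvian subsidy equals MEB at q*: 12.4 + 1.1×20.7021 = 35.1723.

subsidy = 35.2 per unit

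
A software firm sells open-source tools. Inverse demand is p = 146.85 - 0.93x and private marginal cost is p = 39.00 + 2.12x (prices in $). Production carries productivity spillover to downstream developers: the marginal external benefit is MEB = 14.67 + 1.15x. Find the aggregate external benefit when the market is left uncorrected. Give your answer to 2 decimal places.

$1237.71

Market equilibrium (private): 39.00 + 2.12x = 146.85 - 0.93x → x_m = 35.3607.
Total external benefit = ∫₀^{x_m} (14.67 + 1.15x) dx = 14.67×35.3607 + ½×1.15×35.3607² = 1237.7095.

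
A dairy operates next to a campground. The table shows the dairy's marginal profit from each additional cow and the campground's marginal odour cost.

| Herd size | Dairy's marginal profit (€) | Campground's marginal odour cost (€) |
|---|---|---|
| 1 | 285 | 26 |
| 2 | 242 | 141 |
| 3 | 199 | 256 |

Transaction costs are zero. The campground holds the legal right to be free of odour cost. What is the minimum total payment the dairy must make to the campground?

Efficient level: marginal profit ≥ marginal odour cost through level 2, so k* = 2.
With the campground holding the right, the dairy must at least compensate total damage at k*: 26 + 141 = 167.

€167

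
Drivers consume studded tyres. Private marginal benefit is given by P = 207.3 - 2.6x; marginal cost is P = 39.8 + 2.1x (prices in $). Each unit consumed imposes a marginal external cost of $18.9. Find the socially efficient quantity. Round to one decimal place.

Social marginal benefit = demand − MEC = 188.4 - 2.6x.
Set SMB = MC: 188.4 - 2.6x = 39.8 + 2.1x → x* = 31.6170.

x* = 31.6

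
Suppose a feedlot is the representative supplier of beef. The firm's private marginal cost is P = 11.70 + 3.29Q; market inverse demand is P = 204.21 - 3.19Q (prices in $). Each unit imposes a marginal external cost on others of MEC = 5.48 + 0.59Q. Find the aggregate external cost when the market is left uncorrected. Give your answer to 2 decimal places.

Market equilibrium (private): 11.70 + 3.29Q = 204.21 - 3.19Q → Q_m = 29.7083.
Total external cost = ∫₀^{Q_m} (5.48 + 0.59Q) dQ = 5.48×29.7083 + ½×0.59×29.7083² = 423.1635.

$423.16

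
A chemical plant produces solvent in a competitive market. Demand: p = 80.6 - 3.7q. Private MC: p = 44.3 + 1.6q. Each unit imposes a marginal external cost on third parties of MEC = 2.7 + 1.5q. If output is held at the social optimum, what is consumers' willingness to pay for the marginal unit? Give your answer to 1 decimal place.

Social marginal cost = private MC + MEC = 47.0 + 3.1q.
Set SMC = demand: 47.0 + 3.1q = 80.6 - 3.7q → q* = 4.9412.
Consumer price on the demand curve at q*: 80.6 − 3.7×4.9412 = 62.3176.

P = 62.3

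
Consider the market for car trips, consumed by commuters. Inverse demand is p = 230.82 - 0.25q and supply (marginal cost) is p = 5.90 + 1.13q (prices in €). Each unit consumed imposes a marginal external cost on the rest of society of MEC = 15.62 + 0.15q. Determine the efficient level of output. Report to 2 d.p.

q* = 136.80

Social marginal benefit = demand − MEC = 215.20 - 0.40q.
Set SMB = MC: 215.20 - 0.40q = 5.90 + 1.13q → q* = 136.7974.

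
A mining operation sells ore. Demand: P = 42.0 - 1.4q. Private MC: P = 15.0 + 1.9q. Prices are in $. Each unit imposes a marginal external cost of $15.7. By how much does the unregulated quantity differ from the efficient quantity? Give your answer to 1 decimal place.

Market equilibrium (private): 15.0 + 1.9q = 42.0 - 1.4q → q_m = 8.1818.
Social marginal cost = private MC + MEC = 30.7 + 1.9q.
Set SMC = demand: 30.7 + 1.9q = 42.0 - 1.4q → q* = 3.4242.
Gap = |8.1818 − 3.4242| = 4.7576.

4.8 units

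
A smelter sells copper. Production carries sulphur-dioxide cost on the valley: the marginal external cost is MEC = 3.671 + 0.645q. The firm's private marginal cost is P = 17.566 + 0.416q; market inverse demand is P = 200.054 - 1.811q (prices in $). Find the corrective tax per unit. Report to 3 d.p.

Social marginal cost = private MC + MEC = 21.237 + 1.061q.
Set SMC = demand: 21.237 + 1.061q = 200.054 - 1.811q → q* = 62.2622.
The Pigouvian tax equals MEC at q*: 3.671 + 0.645×62.2622 = 43.8301.

tax = $43.830 per unit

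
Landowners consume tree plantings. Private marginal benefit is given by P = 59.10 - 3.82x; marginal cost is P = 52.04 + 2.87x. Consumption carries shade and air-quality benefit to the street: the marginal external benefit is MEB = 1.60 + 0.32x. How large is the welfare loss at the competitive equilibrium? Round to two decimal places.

DWL = 0.29

Market equilibrium (private): 52.04 + 2.87x = 59.10 - 3.82x → x_m = 1.0553.
Social marginal benefit = demand + MEB = 60.70 - 3.50x.
Set SMB = MC: 60.70 - 3.50x = 52.04 + 2.87x → x* = 1.3595.
The welfare-loss triangle has base |x_m − x*| and height MEB(x_m) (the vertical gap between SMB and MC is zero at x* and MEB at x_m).
DWL = ½ × 0.3042 × 1.9377 = 0.2947.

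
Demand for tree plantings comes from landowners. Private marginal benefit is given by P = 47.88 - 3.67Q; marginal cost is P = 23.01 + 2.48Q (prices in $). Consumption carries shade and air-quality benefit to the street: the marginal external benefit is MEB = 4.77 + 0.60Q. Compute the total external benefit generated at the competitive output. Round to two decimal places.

$24.20

Market equilibrium (private): 23.01 + 2.48Q = 47.88 - 3.67Q → Q_m = 4.0439.
Total external benefit = ∫₀^{Q_m} (4.77 + 0.60Q) dQ = 4.77×4.0439 + ½×0.60×4.0439² = 24.1953.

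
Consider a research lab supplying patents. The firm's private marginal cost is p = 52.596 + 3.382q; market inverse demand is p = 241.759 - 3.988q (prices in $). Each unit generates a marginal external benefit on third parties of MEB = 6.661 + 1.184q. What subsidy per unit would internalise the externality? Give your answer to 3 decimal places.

subsidy = $44.142 per unit

Social marginal cost = private MC − MEB = 45.935 + 2.198q.
Set SMC = demand: 45.935 + 2.198q = 241.759 - 3.988q → q* = 31.6560.
The Pigouvian subsidy equals MEB at q*: 6.661 + 1.184×31.6560 = 44.1417.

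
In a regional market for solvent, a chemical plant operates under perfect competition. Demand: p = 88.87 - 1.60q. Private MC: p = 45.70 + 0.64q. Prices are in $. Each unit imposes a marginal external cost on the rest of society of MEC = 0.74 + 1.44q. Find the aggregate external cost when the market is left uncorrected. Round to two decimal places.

$281.69

Market equilibrium (private): 45.70 + 0.64q = 88.87 - 1.60q → q_m = 19.2723.
Total external cost = ∫₀^{q_m} (0.74 + 1.44q) dq = 0.74×19.2723 + ½×1.44×19.2723² = 281.6850.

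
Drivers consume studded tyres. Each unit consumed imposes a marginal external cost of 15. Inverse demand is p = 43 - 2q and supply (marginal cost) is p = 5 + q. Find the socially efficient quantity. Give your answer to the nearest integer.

q* = 8

Social marginal benefit = demand − MEC = 28 - 2q.
Set SMB = MC: 28 - 2q = 5 + q → q* = 7.6667.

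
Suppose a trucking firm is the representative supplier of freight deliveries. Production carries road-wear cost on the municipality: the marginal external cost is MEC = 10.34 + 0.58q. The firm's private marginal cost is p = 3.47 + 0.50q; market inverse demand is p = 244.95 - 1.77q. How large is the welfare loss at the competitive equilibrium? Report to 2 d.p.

DWL = 910.48

Market equilibrium (private): 3.47 + 0.50q = 244.95 - 1.77q → q_m = 106.3789.
Social marginal cost = private MC + MEC = 13.81 + 1.08q.
Set SMC = demand: 13.81 + 1.08q = 244.95 - 1.77q → q* = 81.1018.
Height of the DWL triangle at q_m is SMC(q_m) − demand(q_m) = MEC(q_m) = 72.0397.
DWL = ½ × 25.2771 × 72.0397 = 910.4774.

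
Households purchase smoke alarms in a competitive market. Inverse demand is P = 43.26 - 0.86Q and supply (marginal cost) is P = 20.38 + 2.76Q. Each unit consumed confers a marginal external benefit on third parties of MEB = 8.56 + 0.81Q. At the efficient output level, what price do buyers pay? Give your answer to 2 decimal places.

P = 33.64

Social marginal benefit = demand + MEB = 51.82 - 0.05Q.
Set SMB = MC: 51.82 - 0.05Q = 20.38 + 2.76Q → Q* = 11.1886.
Consumer price on the demand curve at Q*: 43.26 − 0.86×11.1886 = 33.6378.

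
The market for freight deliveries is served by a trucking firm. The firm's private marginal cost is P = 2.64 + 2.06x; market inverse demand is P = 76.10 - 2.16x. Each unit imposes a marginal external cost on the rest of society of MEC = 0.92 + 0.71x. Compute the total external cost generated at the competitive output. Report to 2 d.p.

Market equilibrium (private): 2.64 + 2.06x = 76.10 - 2.16x → x_m = 17.4076.
Total external cost = ∫₀^{x_m} (0.92 + 0.71x) dx = 0.92×17.4076 + ½×0.71×17.4076² = 123.5887.

123.59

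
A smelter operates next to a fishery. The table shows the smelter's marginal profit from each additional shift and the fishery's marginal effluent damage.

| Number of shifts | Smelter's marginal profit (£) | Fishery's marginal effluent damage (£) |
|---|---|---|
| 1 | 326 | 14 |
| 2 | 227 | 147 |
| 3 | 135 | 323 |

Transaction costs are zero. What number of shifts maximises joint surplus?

2

Bargaining reaches the level where marginal profit last exceeds marginal effluent damage.
That holds through level 2 (227 ≥ 147) but not at 3 (135 < 323).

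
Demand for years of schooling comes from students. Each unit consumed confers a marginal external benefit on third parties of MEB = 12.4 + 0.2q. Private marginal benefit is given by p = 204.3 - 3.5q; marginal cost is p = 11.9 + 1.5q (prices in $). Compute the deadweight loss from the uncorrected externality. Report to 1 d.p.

Market equilibrium (private): 11.9 + 1.5q = 204.3 - 3.5q → q_m = 38.4800.
Social marginal benefit = demand + MEB = 216.7 - 3.3q.
Set SMB = MC: 216.7 - 3.3q = 11.9 + 1.5q → q* = 42.6667.
Between q* and q_m the wedge SMB − MC runs linearly from 0 to MEB(q_m), so the loss is a triangle.
DWL = ½ × 4.1867 × 20.0960 = 42.0680.

DWL = $42.1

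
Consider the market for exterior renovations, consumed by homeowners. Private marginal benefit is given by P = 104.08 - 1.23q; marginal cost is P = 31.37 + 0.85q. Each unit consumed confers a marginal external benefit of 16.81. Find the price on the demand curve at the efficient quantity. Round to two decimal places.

P = 51.14

Social marginal benefit = demand + MEB = 120.89 - 1.23q.
Set SMB = MC: 120.89 - 1.23q = 31.37 + 0.85q → q* = 43.0385.
Consumer price on the demand curve at q*: 104.08 − 1.23×43.0385 = 51.1426.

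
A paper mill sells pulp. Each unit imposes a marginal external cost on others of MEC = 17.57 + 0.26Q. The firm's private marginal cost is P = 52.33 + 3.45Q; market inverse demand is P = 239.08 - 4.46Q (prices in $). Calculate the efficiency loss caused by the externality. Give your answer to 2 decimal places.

DWL = $34.40

Market equilibrium (private): 52.33 + 3.45Q = 239.08 - 4.46Q → Q_m = 23.6094.
Social marginal cost = private MC + MEC = 69.90 + 3.71Q.
Set SMC = demand: 69.90 + 3.71Q = 239.08 - 4.46Q → Q* = 20.7075.
The welfare-loss triangle has base |Q_m − Q*| and height MEC(Q_m) (the vertical gap between SMC and demand is zero at Q* and MEC at Q_m).
DWL = ½ × 2.9019 × 23.7084 = 34.3997.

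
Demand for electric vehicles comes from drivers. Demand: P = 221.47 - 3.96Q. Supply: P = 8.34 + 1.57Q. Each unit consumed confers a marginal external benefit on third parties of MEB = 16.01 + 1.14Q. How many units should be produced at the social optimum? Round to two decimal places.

Social marginal benefit = demand + MEB = 237.48 - 2.82Q.
Set SMB = MC: 237.48 - 2.82Q = 8.34 + 1.57Q → Q* = 52.1959.

Q* = 52.20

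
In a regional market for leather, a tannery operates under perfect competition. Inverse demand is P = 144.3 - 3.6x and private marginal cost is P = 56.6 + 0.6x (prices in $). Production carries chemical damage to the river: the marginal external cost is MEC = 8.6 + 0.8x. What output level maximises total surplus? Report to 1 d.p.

Social marginal cost = private MC + MEC = 65.2 + 1.4x.
Set SMC = demand: 65.2 + 1.4x = 144.3 - 3.6x → x* = 15.8200.

x* = 15.8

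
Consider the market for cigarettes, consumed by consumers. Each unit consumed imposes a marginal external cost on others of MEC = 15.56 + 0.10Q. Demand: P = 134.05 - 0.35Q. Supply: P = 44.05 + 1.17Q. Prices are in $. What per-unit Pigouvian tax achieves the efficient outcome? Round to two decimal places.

Social marginal benefit = demand − MEC = 118.49 - 0.45Q.
Set SMB = MC: 118.49 - 0.45Q = 44.05 + 1.17Q → Q* = 45.9506.
The Pigouvian tax equals MEC at Q*: 15.56 + 0.10×45.9506 = 20.1551.

tax = $20.16 per unit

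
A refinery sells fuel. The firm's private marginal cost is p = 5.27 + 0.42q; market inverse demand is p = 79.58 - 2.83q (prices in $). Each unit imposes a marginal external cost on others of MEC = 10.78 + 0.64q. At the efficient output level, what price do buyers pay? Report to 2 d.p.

Social marginal cost = private MC + MEC = 16.05 + 1.06q.
Set SMC = demand: 16.05 + 1.06q = 79.58 - 2.83q → q* = 16.3316.
Consumer price on the demand curve at q*: 79.58 − 2.83×16.3316 = 33.3616.

P = $33.36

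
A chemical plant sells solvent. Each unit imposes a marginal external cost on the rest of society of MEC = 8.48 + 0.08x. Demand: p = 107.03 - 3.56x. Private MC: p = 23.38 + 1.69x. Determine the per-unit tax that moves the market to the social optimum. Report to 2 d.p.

tax = 9.61 per unit

Social marginal cost = private MC + MEC = 31.86 + 1.77x.
Set SMC = demand: 31.86 + 1.77x = 107.03 - 3.56x → x* = 14.1032.
The Pigouvian tax equals MEC at x*: 8.48 + 0.08×14.1032 = 9.6083.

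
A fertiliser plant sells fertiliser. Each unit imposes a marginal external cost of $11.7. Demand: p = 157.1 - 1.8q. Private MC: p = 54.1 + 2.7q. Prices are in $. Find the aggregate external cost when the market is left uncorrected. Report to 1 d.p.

$267.8

Market equilibrium (private): 54.1 + 2.7q = 157.1 - 1.8q → q_m = 22.8889.
Total external cost = MEC × q_m = 11.7 × 22.8889 = 267.8001.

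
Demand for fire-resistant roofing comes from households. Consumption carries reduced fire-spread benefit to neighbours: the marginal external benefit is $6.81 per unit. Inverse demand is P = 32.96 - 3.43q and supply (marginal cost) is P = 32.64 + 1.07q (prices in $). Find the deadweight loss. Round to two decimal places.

Market equilibrium (private): 32.64 + 1.07q = 32.96 - 3.43q → q_m = 0.0711.
Social marginal benefit = demand + MEB = 39.77 - 3.43q.
Set SMB = MC: 39.77 - 3.43q = 32.64 + 1.07q → q* = 1.5844.
The welfare-loss triangle has base |q_m − q*| and height MEB(q_m) (the vertical gap between SMB and MC is zero at q* and MEB at q_m).
DWL = ½ × 1.5133 × 6.8100 = 5.1528.

DWL = $5.15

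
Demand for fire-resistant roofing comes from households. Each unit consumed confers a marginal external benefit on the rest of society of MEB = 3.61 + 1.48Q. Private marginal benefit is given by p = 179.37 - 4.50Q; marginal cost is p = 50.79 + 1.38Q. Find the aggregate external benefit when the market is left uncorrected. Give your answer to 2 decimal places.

Market equilibrium (private): 50.79 + 1.38Q = 179.37 - 4.50Q → Q_m = 21.8673.
Total external benefit = ∫₀^{Q_m} (3.61 + 1.48Q) dQ = 3.61×21.8673 + ½×1.48×21.8673² = 432.7933.

432.79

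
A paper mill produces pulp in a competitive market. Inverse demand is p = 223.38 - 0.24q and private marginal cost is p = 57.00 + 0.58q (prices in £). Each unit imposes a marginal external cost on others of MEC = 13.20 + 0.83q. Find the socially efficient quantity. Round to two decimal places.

q* = 92.84

Social marginal cost = private MC + MEC = 70.20 + 1.41q.
Set SMC = demand: 70.20 + 1.41q = 223.38 - 0.24q → q* = 92.8364.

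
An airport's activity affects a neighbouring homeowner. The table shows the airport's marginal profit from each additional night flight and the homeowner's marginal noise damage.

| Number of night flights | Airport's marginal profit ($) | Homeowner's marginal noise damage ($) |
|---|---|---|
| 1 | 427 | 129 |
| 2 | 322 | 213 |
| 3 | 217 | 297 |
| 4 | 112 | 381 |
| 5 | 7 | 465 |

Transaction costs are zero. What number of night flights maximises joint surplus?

Bargaining reaches the level where marginal profit last exceeds marginal noise damage.
That holds through level 2 (322 ≥ 213) but not at 3 (217 < 297).

2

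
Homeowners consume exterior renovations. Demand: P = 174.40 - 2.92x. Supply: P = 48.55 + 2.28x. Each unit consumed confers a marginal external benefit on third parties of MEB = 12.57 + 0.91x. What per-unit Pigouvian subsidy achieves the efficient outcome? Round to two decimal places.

subsidy = 41.93 per unit

Social marginal benefit = demand + MEB = 186.97 - 2.01x.
Set SMB = MC: 186.97 - 2.01x = 48.55 + 2.28x → x* = 32.2657.
The Pigouvian subsidy equals MEB at x*: 12.57 + 0.91×32.2657 = 41.9318.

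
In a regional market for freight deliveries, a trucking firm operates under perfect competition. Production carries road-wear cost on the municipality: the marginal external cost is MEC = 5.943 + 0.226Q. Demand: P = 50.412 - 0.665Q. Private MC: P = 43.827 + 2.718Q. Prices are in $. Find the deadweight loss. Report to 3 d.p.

DWL = $5.644

Market equilibrium (private): 43.827 + 2.718Q = 50.412 - 0.665Q → Q_m = 1.9465.
Social marginal cost = private MC + MEC = 49.770 + 2.944Q.
Set SMC = demand: 49.770 + 2.944Q = 50.412 - 0.665Q → Q* = 0.1779.
Height of the DWL triangle at Q_m is SMC(Q_m) − demand(Q_m) = MEC(Q_m) = 6.3829.
DWL = ½ × 1.7686 × 6.3829 = 5.6444.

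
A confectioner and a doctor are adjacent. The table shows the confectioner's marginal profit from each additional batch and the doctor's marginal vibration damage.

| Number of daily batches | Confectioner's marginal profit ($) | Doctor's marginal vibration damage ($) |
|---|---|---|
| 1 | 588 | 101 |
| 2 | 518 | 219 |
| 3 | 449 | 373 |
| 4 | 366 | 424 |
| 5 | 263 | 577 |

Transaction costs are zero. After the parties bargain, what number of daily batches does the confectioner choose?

Bargaining reaches the level where marginal profit last exceeds marginal vibration damage.
That holds through level 3 (449 ≥ 373) but not at 4 (366 < 424).

3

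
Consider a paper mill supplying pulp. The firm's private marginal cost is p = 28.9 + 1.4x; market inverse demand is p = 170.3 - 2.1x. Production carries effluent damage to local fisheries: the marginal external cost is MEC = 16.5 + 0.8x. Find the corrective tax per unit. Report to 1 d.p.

tax = 39.7 per unit

Social marginal cost = private MC + MEC = 45.4 + 2.2x.
Set SMC = demand: 45.4 + 2.2x = 170.3 - 2.1x → x* = 29.0465.
The Pigouvian tax equals MEC at x*: 16.5 + 0.8×29.0465 = 39.7372.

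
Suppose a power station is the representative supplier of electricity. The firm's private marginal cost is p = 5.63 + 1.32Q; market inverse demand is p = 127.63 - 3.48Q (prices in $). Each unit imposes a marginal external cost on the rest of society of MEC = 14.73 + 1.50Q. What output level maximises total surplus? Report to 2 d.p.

Social marginal cost = private MC + MEC = 20.36 + 2.82Q.
Set SMC = demand: 20.36 + 2.82Q = 127.63 - 3.48Q → Q* = 17.0270.

Q* = 17.03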